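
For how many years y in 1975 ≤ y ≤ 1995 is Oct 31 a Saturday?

3

Day of week of October 31 in each year:
1975: Fri, 1976: Sun, 1977: Mon, 1978: Tue, 1979: Wed, 1980: Fri, 1981: Sat ✓, 1982: Sun, 1983: Mon, 1984: Wed, 1985: Thu, 1986: Fri, 1987: Sat ✓, 1988: Mon, 1989: Tue, 1990: Wed, 1991: Thu, 1992: Sat ✓, 1993: Sun, 1994: Mon, 1995: Tue
Saturdays: 1981, 1987, 1992.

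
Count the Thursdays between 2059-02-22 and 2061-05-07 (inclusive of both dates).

115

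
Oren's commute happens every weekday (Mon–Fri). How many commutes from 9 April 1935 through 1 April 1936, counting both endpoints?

257 weekdays

9 April 1935 is a Tuesday.
That's 359 days from start to end, counting both.
359 = 7 × 51 + 2, so there are 51 full weeks plus 2 extra days.
Each full week contributes 5 weekdays (Mon–Fri): 51 × 5 = 255.
The 2 extra days are Tue, Wed — 2 of them qualify.
Total: 255 + 2 = 257.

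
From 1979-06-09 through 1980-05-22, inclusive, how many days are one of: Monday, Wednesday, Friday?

149

1979-06-09 is a Saturday.
The range spans 349 days (inclusive of both endpoints).
349 = 7 × 49 + 6, so there are 49 full weeks plus 6 extra days.
Each full week contributes 3 days from the set (Mon, Wed, Fri): 49 × 3 = 147.
The 6 extra days are Sat, Sun, Mon, Tue, Wed, Thu — 2 of them qualify.
Total: 147 + 2 = 149.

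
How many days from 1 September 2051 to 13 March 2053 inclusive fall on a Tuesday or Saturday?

1 September 2051 is a Friday.
From 1 September 2051 to 13 March 2053 is 560 days inclusive.
560 = 7 × 80, so the span is exactly 80 full weeks.
Each full week contributes 2 days from the set (Tue, Sat): 80 × 2 = 160.

160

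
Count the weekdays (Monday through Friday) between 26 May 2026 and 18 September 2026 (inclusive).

26 May 2026 is a Tuesday.
From 26 May 2026 to 18 September 2026 is 116 days inclusive.
116 = 7 × 16 + 4, so there are 16 full weeks plus 4 extra days.
Each full week contributes 5 weekdays (Mon–Fri): 16 × 5 = 80.
The 4 extra days are Tuesday, Wednesday, Thursday, Friday — 4 of them qualify.
Total: 80 + 4 = 84.

84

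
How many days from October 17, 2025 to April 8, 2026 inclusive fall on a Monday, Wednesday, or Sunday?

October 17, 2025 is a Friday.
The range spans 174 days (inclusive of both endpoints).
174 = 7 × 24 + 6, so there are 24 full weeks plus 6 extra days.
Each full week contributes 3 days from the set (Mon, Wed, Sun): 24 × 3 = 72.
The 6 extra days are Friday, Saturday, Sunday, Monday, Tuesday, Wednesday — 3 of them qualify.
Total: 72 + 3 = 75.

75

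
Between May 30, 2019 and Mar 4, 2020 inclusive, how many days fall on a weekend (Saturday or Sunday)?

May 30, 2019 is a Thursday.
The range spans 280 days (inclusive of both endpoints).
280 = 7 × 40, so the span is exactly 40 full weeks.
Each full week contributes 2 weekend days (Sat, Sun): 40 × 2 = 80.
Total: 80.

80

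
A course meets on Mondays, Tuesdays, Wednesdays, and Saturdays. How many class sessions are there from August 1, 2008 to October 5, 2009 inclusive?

246

August 1, 2008 is a Friday.
The range spans 431 days (inclusive of both endpoints).
431 = 7 × 61 + 4, so there are 61 full weeks plus 4 extra days.
Each full week contributes 4 days from the set (Mon, Tue, Wed, Sat): 61 × 4 = 244.
The 4 extra days are Fri, Sat, Sun, Mon — 2 of them qualify.
Total: 244 + 2 = 246.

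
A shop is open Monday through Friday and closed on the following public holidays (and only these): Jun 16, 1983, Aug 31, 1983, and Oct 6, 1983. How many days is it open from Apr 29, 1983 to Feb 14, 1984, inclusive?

205 business days

Apr 29, 1983 is a Friday.
The range spans 292 days (inclusive of both endpoints).
292 = 7 × 41 + 5, so there are 41 full weeks plus 5 extra days.
Each full week contributes 5 weekdays (Mon–Fri): 41 × 5 = 205.
The 5 extra days are Fri, Sat, Sun, Mon, Tue — 3 of them qualify.
Total: 205 + 3 = 208.
Holidays: Jun 16, 1983 (Thu); Aug 31, 1983 (Wed); Oct 6, 1983 (Thu).
All 3 holidays fall on weekdays, so subtract 3.
Business days: 208 − 3 = 205.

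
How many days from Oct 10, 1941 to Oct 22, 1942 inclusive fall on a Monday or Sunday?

108

Oct 10, 1941 is a Friday.
From Oct 10, 1941 to Oct 22, 1942 is 378 days inclusive.
378 = 7 × 54, so the span is exactly 54 full weeks.
Each full week contributes 2 days from the set (Mon, Sun): 54 × 2 = 108.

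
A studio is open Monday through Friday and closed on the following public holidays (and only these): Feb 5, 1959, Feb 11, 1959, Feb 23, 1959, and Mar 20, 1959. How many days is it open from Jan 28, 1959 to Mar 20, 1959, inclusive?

34

Jan 28, 1959 is a Wednesday.
The range spans 52 days (inclusive of both endpoints).
52 = 7 × 7 + 3, so there are 7 full weeks plus 3 extra days.
Each full week contributes 5 weekdays (Mon–Fri): 7 × 5 = 35.
The 3 extra days are Wednesday, Thursday, Friday — 3 of them qualify.
Total: 35 + 3 = 38.
Holidays: Feb 5, 1959 (Thu); Feb 11, 1959 (Wed); Feb 23, 1959 (Mon); Mar 20, 1959 (Fri).
All 4 holidays fall on weekdays, so subtract 4.
Business days: 38 − 4 = 34.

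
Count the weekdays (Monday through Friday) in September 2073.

21

September 1, 2073 is a Friday.
That's 30 days from start to end, counting both.
30 = 7 × 4 + 2, so there are 4 full weeks plus 2 extra days.
Each full week contributes 5 weekdays (Mon–Fri): 4 × 5 = 20.
The 2 extra days are Fri, Sat — 1 of them qualifies.
Total: 20 + 1 = 21.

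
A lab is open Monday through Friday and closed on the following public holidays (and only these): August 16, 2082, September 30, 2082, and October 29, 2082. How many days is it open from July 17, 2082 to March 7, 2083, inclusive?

July 17, 2082 is a Friday.
That's 234 days from start to end, counting both.
234 = 7 × 33 + 3, so there are 33 full weeks plus 3 extra days.
Each full week contributes 5 weekdays (Mon–Fri): 33 × 5 = 165.
The 3 extra days are Fri, Sat, Sun — 1 of them qualifies.
Total: 165 + 1 = 166.
Holidays: August 16, 2082 (Sun); September 30, 2082 (Wed); October 29, 2082 (Thu).
2 of the 3 holidays fall on weekdays; the rest are weekends and were already excluded.
Business days: 166 − 2 = 164.

164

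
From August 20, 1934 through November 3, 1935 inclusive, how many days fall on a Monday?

63 Mondays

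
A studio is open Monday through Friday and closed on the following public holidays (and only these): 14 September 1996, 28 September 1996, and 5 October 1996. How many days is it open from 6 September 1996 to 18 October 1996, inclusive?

31

6 September 1996 is a Friday.
From 6 September 1996 to 18 October 1996 is 43 days inclusive.
43 = 7 × 6 + 1, so there are 6 full weeks plus 1 extra day.
Each full week contributes 5 weekdays (Mon–Fri): 6 × 5 = 30.
The 1 extra day is Friday — 1 of them qualifies.
Total: 30 + 1 = 31.
Holidays: 14 September 1996 (Sat); 28 September 1996 (Sat); 5 October 1996 (Sat).
None of the 3 holidays fall on a weekday, so nothing to subtract.
Business days: 31 − 0 = 31.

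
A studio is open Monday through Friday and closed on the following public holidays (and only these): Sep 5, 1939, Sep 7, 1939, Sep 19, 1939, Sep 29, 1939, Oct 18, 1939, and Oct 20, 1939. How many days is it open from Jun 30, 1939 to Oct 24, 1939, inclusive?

77 working days

Jun 30, 1939 is a Friday.
From Jun 30, 1939 to Oct 24, 1939 is 117 days inclusive.
117 = 7 × 16 + 5, so there are 16 full weeks plus 5 extra days.
Each full week contributes 5 weekdays (Mon–Fri): 16 × 5 = 80.
The 5 extra days are Fri, Sat, Sun, Mon, Tue — 3 of them qualify.
Total: 80 + 3 = 83.
Holidays: Sep 5, 1939 (Tue); Sep 7, 1939 (Thu); Sep 19, 1939 (Tue); Sep 29, 1939 (Fri); Oct 18, 1939 (Wed); Oct 20, 1939 (Fri).
All 6 holidays fall on weekdays, so subtract 6.
Business days: 83 − 6 = 77.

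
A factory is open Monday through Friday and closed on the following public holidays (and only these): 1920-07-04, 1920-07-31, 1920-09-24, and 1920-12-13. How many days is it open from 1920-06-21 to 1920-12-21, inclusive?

1920-06-21 is a Monday.
That's 184 days from start to end, counting both.
184 = 7 × 26 + 2, so there are 26 full weeks plus 2 extra days.
Each full week contributes 5 weekdays (Mon–Fri): 26 × 5 = 130.
The 2 extra days are Mon, Tue — 2 of them qualify.
Total: 130 + 2 = 132.
Holidays: 1920-07-04 (Sun); 1920-07-31 (Sat); 1920-09-24 (Fri); 1920-12-13 (Mon).
2 of the 4 holidays fall on weekdays; the rest are weekends and were already excluded.
Business days: 132 − 2 = 130.

130 business days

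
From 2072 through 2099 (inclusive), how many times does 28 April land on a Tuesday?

4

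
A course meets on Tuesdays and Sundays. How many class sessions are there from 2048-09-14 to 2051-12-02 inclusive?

2048-09-14 is a Monday.
The range spans 1175 days (inclusive of both endpoints).
1175 = 7 × 167 + 6, so there are 167 full weeks plus 6 extra days.
Each full week contributes 2 days from the set (Tue, Sun): 167 × 2 = 334.
The 6 extra days are Mon, Tue, Wed, Thu, Fri, Sat — 1 of them qualifies.
Total: 334 + 1 = 335.

335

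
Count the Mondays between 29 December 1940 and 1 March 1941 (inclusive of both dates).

9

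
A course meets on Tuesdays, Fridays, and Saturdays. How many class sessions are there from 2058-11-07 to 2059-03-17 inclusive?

56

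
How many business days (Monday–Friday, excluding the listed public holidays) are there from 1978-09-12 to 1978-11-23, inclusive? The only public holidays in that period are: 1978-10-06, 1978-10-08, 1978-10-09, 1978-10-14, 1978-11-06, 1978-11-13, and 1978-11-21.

48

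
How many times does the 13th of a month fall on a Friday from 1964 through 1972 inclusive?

Friday-the-13ths by year:
1964: Mar, Nov
1965: Aug
1966: May
1967: Jan, Oct
1968: Sep, Dec
1969: Jun
1970: Feb, Mar, Nov
1971: Aug
1972: Oct

14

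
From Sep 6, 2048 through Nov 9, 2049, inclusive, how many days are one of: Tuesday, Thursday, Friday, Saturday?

Sep 6, 2048 is a Sunday.
That's 430 days from start to end, counting both.
430 = 7 × 61 + 3, so there are 61 full weeks plus 3 extra days.
Each full week contributes 4 days from the set (Tue, Thu, Fri, Sat): 61 × 4 = 244.
The 3 extra days are Sun, Mon, Tue — 1 of them qualifies.
Total: 244 + 1 = 245.

245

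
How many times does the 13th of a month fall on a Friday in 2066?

1

The 13th falls on a Friday when the month's 13th has weekday Fri.
Jan 13 is Wed; Feb 13 is Sat; Mar 13 is Sat; Apr 13 is Tue; May 13 is Thu; Jun 13 is Sun; Jul 13 is Tue; Aug 13 is Fri ✓; Sep 13 is Mon; Oct 13 is Wed; Nov 13 is Sat; Dec 13 is Mon.
Friday the 13ths: Aug.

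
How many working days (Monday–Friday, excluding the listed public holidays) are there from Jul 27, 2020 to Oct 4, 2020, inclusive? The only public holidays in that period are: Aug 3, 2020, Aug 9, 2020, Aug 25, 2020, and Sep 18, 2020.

Jul 27, 2020 is a Monday.
The range spans 70 days (inclusive of both endpoints).
70 = 7 × 10, so the span is exactly 10 full weeks.
Each full week contributes 5 weekdays (Mon–Fri): 10 × 5 = 50.
Total: 50.
Holidays: Aug 3, 2020 (Mon); Aug 9, 2020 (Sun); Aug 25, 2020 (Tue); Sep 18, 2020 (Fri).
3 of the 4 holidays fall on weekdays; the rest are weekends and were already excluded.
Business days: 50 − 3 = 47.

47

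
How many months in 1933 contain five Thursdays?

4

A month has five Thursdays exactly when Thursday falls within its first (length − 28) days.
Jan: 31 days, starts Sun → 5 of Sun, Mon, Tue
Feb: 28 days, starts Wed → 5 of (none)
Mar: 31 days, starts Wed → 5 of Wed, Thu, Fri ✓
Apr: 30 days, starts Sat → 5 of Sat, Sun
May: 31 days, starts Mon → 5 of Mon, Tue, Wed
Jun: 30 days, starts Thu → 5 of Thu, Fri ✓
Jul: 31 days, starts Sat → 5 of Sat, Sun, Mon
Aug: 31 days, starts Tue → 5 of Tue, Wed, Thu ✓
Sep: 30 days, starts Fri → 5 of Fri, Sat
Oct: 31 days, starts Sun → 5 of Sun, Mon, Tue
Nov: 30 days, starts Wed → 5 of Wed, Thu ✓
Dec: 31 days, starts Fri → 5 of Fri, Sat, Sun
Months with five Thursdays: Mar, Jun, Aug, Nov.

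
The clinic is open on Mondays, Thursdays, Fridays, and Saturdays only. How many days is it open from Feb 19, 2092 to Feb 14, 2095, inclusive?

Feb 19, 2092 is a Tuesday.
The range spans 1092 days (inclusive of both endpoints).
1092 = 7 × 156, so the span is exactly 156 full weeks.
Each full week contributes 4 days from the set (Mon, Thu, Fri, Sat): 156 × 4 = 624.

624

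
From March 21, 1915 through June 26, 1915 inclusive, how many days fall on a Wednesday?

March 21, 1915 is a Sunday.
The range spans 98 days (inclusive of both endpoints).
98 = 7 × 14, so the span is exactly 14 full weeks.
Each full week contributes one Wednesday: 14 so far.
Total: 14.

14 Wednesdays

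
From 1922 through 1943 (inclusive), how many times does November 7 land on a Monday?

3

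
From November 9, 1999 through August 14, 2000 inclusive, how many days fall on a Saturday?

40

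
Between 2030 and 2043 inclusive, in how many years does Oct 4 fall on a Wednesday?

Day of week of October 4 in each year:
2030: Fri, 2031: Sat, 2032: Mon, 2033: Tue, 2034: Wed ✓, 2035: Thu, 2036: Sat, 2037: Sun, 2038: Mon, 2039: Tue, 2040: Thu, 2041: Fri, 2042: Sat, 2043: Sun
Wednesdays: 2034.

1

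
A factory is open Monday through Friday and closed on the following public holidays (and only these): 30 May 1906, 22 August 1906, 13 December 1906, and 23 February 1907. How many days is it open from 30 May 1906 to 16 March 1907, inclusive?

30 May 1906 is a Wednesday.
The range spans 291 days (inclusive of both endpoints).
291 = 7 × 41 + 4, so there are 41 full weeks plus 4 extra days.
Each full week contributes 5 weekdays (Mon–Fri): 41 × 5 = 205.
The 4 extra days are Wed, Thu, Fri, Sat — 3 of them qualify.
Total: 205 + 3 = 208.
Holidays: 30 May 1906 (Wed); 22 August 1906 (Wed); 13 December 1906 (Thu); 23 February 1907 (Sat).
3 of the 4 holidays fall on weekdays; the rest are weekends and were already excluded.
Business days: 208 − 3 = 205.

205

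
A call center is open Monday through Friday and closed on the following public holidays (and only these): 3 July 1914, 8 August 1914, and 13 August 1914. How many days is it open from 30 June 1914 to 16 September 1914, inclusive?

30 June 1914 is a Tuesday.
From 30 June 1914 to 16 September 1914 is 79 days inclusive.
79 = 7 × 11 + 2, so there are 11 full weeks plus 2 extra days.
Each full week contributes 5 weekdays (Mon–Fri): 11 × 5 = 55.
The 2 extra days are Tue, Wed — 2 of them qualify.
Total: 55 + 2 = 57.
Holidays: 3 July 1914 (Fri); 8 August 1914 (Sat); 13 August 1914 (Thu).
2 of the 3 holidays fall on weekdays; the rest are weekends and were already excluded.
Business days: 57 − 2 = 55.

55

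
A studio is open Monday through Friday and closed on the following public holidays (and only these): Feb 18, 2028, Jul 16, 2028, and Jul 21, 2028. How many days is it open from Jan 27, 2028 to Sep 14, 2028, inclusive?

Jan 27, 2028 is a Thursday.
From Jan 27, 2028 to Sep 14, 2028 is 232 days inclusive.
232 = 7 × 33 + 1, so there are 33 full weeks plus 1 extra day.
Each full week contributes 5 weekdays (Mon–Fri): 33 × 5 = 165.
The 1 extra day is Thursday — 1 of them qualifies.
Total: 165 + 1 = 166.
Holidays: Feb 18, 2028 (Fri); Jul 16, 2028 (Sun); Jul 21, 2028 (Fri).
2 of the 3 holidays fall on weekdays; the rest are weekends and were already excluded.
Business days: 166 − 2 = 164.

164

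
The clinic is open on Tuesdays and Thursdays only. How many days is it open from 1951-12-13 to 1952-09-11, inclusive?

79

1951-12-13 is a Thursday.
The range spans 274 days (inclusive of both endpoints).
274 = 7 × 39 + 1, so there are 39 full weeks plus 1 extra day.
Each full week contributes 2 days from the set (Tue, Thu): 39 × 2 = 78.
The 1 extra day is Thu — 1 of them qualifies.
Total: 78 + 1 = 79.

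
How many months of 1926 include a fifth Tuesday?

4

A month has five Tuesdays exactly when Tuesday falls within its first (length − 28) days.
Jan: 31 days, starts Fri → 5 of Fri, Sat, Sun
Feb: 28 days, starts Mon → 5 of (none)
Mar: 31 days, starts Mon → 5 of Mon, Tue, Wed ✓
Apr: 30 days, starts Thu → 5 of Thu, Fri
May: 31 days, starts Sat → 5 of Sat, Sun, Mon
Jun: 30 days, starts Tue → 5 of Tue, Wed ✓
Jul: 31 days, starts Thu → 5 of Thu, Fri, Sat
Aug: 31 days, starts Sun → 5 of Sun, Mon, Tue ✓
Sep: 30 days, starts Wed → 5 of Wed, Thu
Oct: 31 days, starts Fri → 5 of Fri, Sat, Sun
Nov: 30 days, starts Mon → 5 of Mon, Tue ✓
Dec: 31 days, starts Wed → 5 of Wed, Thu, Fri
Months with five Tuesdays: Mar, Jun, Aug, Nov.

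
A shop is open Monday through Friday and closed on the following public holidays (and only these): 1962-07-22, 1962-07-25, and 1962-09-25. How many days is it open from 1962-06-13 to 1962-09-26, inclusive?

74 business days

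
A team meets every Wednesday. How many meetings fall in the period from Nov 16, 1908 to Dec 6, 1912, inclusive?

212 Wednesdays

Nov 16, 1908 is a Monday.
From Nov 16, 1908 to Dec 6, 1912 is 1482 days inclusive.
1482 = 7 × 211 + 5, so there are 211 full weeks plus 5 extra days.
Each full week contributes one Wednesday: 211 so far.
The 5 extra days are Monday, Tuesday, Wednesday, Thursday, Friday — 1 of them qualifies.
Total: 211 + 1 = 212.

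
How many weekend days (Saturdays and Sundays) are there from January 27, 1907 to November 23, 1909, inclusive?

295

January 27, 1907 is a Sunday.
The range spans 1032 days (inclusive of both endpoints).
1032 = 7 × 147 + 3, so there are 147 full weeks plus 3 extra days.
Each full week contributes 2 weekend days (Sat, Sun): 147 × 2 = 294.
The 3 extra days are Sunday, Monday, Tuesday — 1 of them qualifies.
Total: 294 + 1 = 295.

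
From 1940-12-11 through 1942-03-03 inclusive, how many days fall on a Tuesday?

64 Tuesdays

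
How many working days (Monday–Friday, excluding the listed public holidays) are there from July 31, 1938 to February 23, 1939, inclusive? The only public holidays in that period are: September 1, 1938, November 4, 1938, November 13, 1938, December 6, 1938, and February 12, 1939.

146

July 31, 1938 is a Sunday.
That's 208 days from start to end, counting both.
208 = 7 × 29 + 5, so there are 29 full weeks plus 5 extra days.
Each full week contributes 5 weekdays (Mon–Fri): 29 × 5 = 145.
The 5 extra days are Sun, Mon, Tue, Wed, Thu — 4 of them qualify.
Total: 145 + 4 = 149.
Holidays: September 1, 1938 (Thu); November 4, 1938 (Fri); November 13, 1938 (Sun); December 6, 1938 (Tue); February 12, 1939 (Sun).
3 of the 5 holidays fall on weekdays; the rest are weekends and were already excluded.
Business days: 149 − 3 = 146.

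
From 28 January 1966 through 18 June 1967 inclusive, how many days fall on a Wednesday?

28 January 1966 is a Friday.
The range spans 507 days (inclusive of both endpoints).
507 = 7 × 72 + 3, so there are 72 full weeks plus 3 extra days.
Each full week contributes one Wednesday: 72 so far.
The 3 extra days are Friday, Saturday, Sunday — none qualify.
Total: 72 + 0 = 72.

72 Wednesdays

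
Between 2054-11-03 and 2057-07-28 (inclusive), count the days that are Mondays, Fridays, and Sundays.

2054-11-03 is a Tuesday.
That's 999 days from start to end, counting both.
999 = 7 × 142 + 5, so there are 142 full weeks plus 5 extra days.
Each full week contributes 3 days from the set (Mon, Fri, Sun): 142 × 3 = 426.
The 5 extra days are Tue, Wed, Thu, Fri, Sat — 1 of them qualifies.
Total: 426 + 1 = 427.

427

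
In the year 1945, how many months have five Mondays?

A month has five Mondays exactly when Monday falls within its first (length − 28) days.
Jan: 31 days, starts Mon → 5 of Mon, Tue, Wed ✓
Feb: 28 days, starts Thu → 5 of (none)
Mar: 31 days, starts Thu → 5 of Thu, Fri, Sat
Apr: 30 days, starts Sun → 5 of Sun, Mon ✓
May: 31 days, starts Tue → 5 of Tue, Wed, Thu
Jun: 30 days, starts Fri → 5 of Fri, Sat
Jul: 31 days, starts Sun → 5 of Sun, Mon, Tue ✓
Aug: 31 days, starts Wed → 5 of Wed, Thu, Fri
Sep: 30 days, starts Sat → 5 of Sat, Sun
Oct: 31 days, starts Mon → 5 of Mon, Tue, Wed ✓
Nov: 30 days, starts Thu → 5 of Thu, Fri
Dec: 31 days, starts Sat → 5 of Sat, Sun, Mon ✓
Months with five Mondays: Jan, Apr, Jul, Oct, Dec.

5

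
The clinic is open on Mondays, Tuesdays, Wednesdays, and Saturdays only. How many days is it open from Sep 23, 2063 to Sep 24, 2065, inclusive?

419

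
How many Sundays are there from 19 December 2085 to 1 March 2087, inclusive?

62

19 December 2085 is a Wednesday.
That's 438 days from start to end, counting both.
438 = 7 × 62 + 4, so there are 62 full weeks plus 4 extra days.
Each full week contributes one Sunday: 62 so far.
The 4 extra days are Wednesday, Thursday, Friday, Saturday — none qualify.
Total: 62 + 0 = 62.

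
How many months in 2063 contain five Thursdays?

4

A month has five Thursdays exactly when Thursday falls within its first (length − 28) days.
Jan: 31 days, starts Mon → 5 of Mon, Tue, Wed
Feb: 28 days, starts Thu → 5 of (none)
Mar: 31 days, starts Thu → 5 of Thu, Fri, Sat ✓
Apr: 30 days, starts Sun → 5 of Sun, Mon
May: 31 days, starts Tue → 5 of Tue, Wed, Thu ✓
Jun: 30 days, starts Fri → 5 of Fri, Sat
Jul: 31 days, starts Sun → 5 of Sun, Mon, Tue
Aug: 31 days, starts Wed → 5 of Wed, Thu, Fri ✓
Sep: 30 days, starts Sat → 5 of Sat, Sun
Oct: 31 days, starts Mon → 5 of Mon, Tue, Wed
Nov: 30 days, starts Thu → 5 of Thu, Fri ✓
Dec: 31 days, starts Sat → 5 of Sat, Sun, Mon
Months with five Thursdays: Mar, May, Aug, Nov.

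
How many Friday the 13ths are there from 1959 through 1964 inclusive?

Friday-the-13ths by year:
1959: Feb, Mar, Nov
1960: May
1961: Jan, Oct
1962: Apr, Jul
1963: Sep, Dec
1964: Mar, Nov

12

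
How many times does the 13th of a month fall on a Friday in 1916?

1

The 13th falls on a Friday when the month's 13th has weekday Fri.
Jan 13 is Thu; Feb 13 is Sun; Mar 13 is Mon; Apr 13 is Thu; May 13 is Sat; Jun 13 is Tue; Jul 13 is Thu; Aug 13 is Sun; Sep 13 is Wed; Oct 13 is Fri ✓; Nov 13 is Mon; Dec 13 is Wed.
Friday the 13ths: Oct.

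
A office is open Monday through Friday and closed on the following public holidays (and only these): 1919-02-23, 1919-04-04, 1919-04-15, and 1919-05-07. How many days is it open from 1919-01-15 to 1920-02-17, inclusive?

1919-01-15 is a Wednesday.
That's 399 days from start to end, counting both.
399 = 7 × 57, so the span is exactly 57 full weeks.
Each full week contributes 5 weekdays (Mon–Fri): 57 × 5 = 285.
Total: 285.
Holidays: 1919-02-23 (Sun); 1919-04-04 (Fri); 1919-04-15 (Tue); 1919-05-07 (Wed).
3 of the 4 holidays fall on weekdays; the rest are weekends and were already excluded.
Business days: 285 − 3 = 282.

282 business days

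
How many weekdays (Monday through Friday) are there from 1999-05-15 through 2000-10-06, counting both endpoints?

1999-05-15 is a Saturday.
The range spans 511 days (inclusive of both endpoints).
511 = 7 × 73, so the span is exactly 73 full weeks.
Each full week contributes 5 weekdays (Mon–Fri): 73 × 5 = 365.
Total: 365.

365 weekdays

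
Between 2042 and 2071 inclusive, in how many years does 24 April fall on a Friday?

5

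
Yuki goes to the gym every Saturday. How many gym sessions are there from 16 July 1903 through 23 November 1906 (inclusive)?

175 Saturdays

16 July 1903 is a Thursday.
That's 1227 days from start to end, counting both.
1227 = 7 × 175 + 2, so there are 175 full weeks plus 2 extra days.
Each full week contributes one Saturday: 175 so far.
The 2 extra days are Thu, Fri — none qualify.
Total: 175 + 0 = 175.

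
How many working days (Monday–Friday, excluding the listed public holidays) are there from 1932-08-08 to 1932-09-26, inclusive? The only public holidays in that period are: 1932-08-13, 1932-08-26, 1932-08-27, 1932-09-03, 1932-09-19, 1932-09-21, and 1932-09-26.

32

1932-08-08 is a Monday.
From 1932-08-08 to 1932-09-26 is 50 days inclusive.
50 = 7 × 7 + 1, so there are 7 full weeks plus 1 extra day.
Each full week contributes 5 weekdays (Mon–Fri): 7 × 5 = 35.
The 1 extra day is Monday — 1 of them qualifies.
Total: 35 + 1 = 36.
Holidays: 1932-08-13 (Sat); 1932-08-26 (Fri); 1932-08-27 (Sat); 1932-09-03 (Sat); 1932-09-19 (Mon); 1932-09-21 (Wed); 1932-09-26 (Mon).
4 of the 7 holidays fall on weekdays; the rest are weekends and were already excluded.
Business days: 36 − 4 = 32.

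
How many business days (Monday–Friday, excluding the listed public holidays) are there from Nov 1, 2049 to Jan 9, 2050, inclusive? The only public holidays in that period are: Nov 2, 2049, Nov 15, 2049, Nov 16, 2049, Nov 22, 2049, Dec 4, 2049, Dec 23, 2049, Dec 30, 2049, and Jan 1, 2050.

44

Nov 1, 2049 is a Monday.
From Nov 1, 2049 to Jan 9, 2050 is 70 days inclusive.
70 = 7 × 10, so the span is exactly 10 full weeks.
Each full week contributes 5 weekdays (Mon–Fri): 10 × 5 = 50.
Total: 50.
Holidays: Nov 2, 2049 (Tue); Nov 15, 2049 (Mon); Nov 16, 2049 (Tue); Nov 22, 2049 (Mon); Dec 4, 2049 (Sat); Dec 23, 2049 (Thu); Dec 30, 2049 (Thu); Jan 1, 2050 (Sat).
6 of the 8 holidays fall on weekdays; the rest are weekends and were already excluded.
Business days: 50 − 6 = 44.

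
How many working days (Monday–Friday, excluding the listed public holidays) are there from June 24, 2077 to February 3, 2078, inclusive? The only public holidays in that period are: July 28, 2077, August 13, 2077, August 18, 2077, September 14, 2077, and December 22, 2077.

156

June 24, 2077 is a Thursday.
From June 24, 2077 to February 3, 2078 is 225 days inclusive.
225 = 7 × 32 + 1, so there are 32 full weeks plus 1 extra day.
Each full week contributes 5 weekdays (Mon–Fri): 32 × 5 = 160.
The 1 extra day is Thursday — 1 of them qualifies.
Total: 160 + 1 = 161.
Holidays: July 28, 2077 (Wed); August 13, 2077 (Fri); August 18, 2077 (Wed); September 14, 2077 (Tue); December 22, 2077 (Wed).
All 5 holidays fall on weekdays, so subtract 5.
Business days: 161 − 5 = 156.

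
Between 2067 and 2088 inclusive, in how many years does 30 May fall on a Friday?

3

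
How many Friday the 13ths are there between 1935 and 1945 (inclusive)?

18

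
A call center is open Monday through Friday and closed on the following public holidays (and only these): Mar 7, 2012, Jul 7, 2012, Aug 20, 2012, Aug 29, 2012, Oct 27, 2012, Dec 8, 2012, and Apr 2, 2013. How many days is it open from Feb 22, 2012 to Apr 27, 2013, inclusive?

Feb 22, 2012 is a Wednesday.
From Feb 22, 2012 to Apr 27, 2013 is 431 days inclusive.
431 = 7 × 61 + 4, so there are 61 full weeks plus 4 extra days.
Each full week contributes 5 weekdays (Mon–Fri): 61 × 5 = 305.
The 4 extra days are Wed, Thu, Fri, Sat — 3 of them qualify.
Total: 305 + 3 = 308.
Holidays: Mar 7, 2012 (Wed); Jul 7, 2012 (Sat); Aug 20, 2012 (Mon); Aug 29, 2012 (Wed); Oct 27, 2012 (Sat); Dec 8, 2012 (Sat); Apr 2, 2013 (Tue).
4 of the 7 holidays fall on weekdays; the rest are weekends and were already excluded.
Business days: 308 − 4 = 304.

304 business days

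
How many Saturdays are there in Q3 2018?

1 July 2018 is a Sunday.
The range spans 92 days (inclusive of both endpoints).
92 = 7 × 13 + 1, so there are 13 full weeks plus 1 extra day.
Each full week contributes one Saturday: 13 so far.
The 1 extra day is Sunday — none qualify.
Total: 13 + 0 = 13.

13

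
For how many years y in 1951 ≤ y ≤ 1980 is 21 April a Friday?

4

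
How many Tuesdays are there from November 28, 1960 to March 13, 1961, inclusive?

November 28, 1960 is a Monday.
The range spans 106 days (inclusive of both endpoints).
106 = 7 × 15 + 1, so there are 15 full weeks plus 1 extra day.
Each full week contributes one Tuesday: 15 so far.
The 1 extra day is Monday — none qualify.
Total: 15 + 0 = 15.

15 Tuesdays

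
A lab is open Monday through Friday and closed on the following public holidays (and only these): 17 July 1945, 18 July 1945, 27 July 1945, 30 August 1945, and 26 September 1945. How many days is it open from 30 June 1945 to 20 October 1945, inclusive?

75 business days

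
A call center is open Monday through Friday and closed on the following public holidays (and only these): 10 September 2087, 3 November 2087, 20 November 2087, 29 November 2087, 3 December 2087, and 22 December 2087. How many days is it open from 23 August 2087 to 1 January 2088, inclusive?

23 August 2087 is a Saturday.
From 23 August 2087 to 1 January 2088 is 132 days inclusive.
132 = 7 × 18 + 6, so there are 18 full weeks plus 6 extra days.
Each full week contributes 5 weekdays (Mon–Fri): 18 × 5 = 90.
The 6 extra days are Sat, Sun, Mon, Tue, Wed, Thu — 4 of them qualify.
Total: 90 + 4 = 94.
Holidays: 10 September 2087 (Wed); 3 November 2087 (Mon); 20 November 2087 (Thu); 29 November 2087 (Sat); 3 December 2087 (Wed); 22 December 2087 (Mon).
5 of the 6 holidays fall on weekdays; the rest are weekends and were already excluded.
Business days: 94 − 5 = 89.

89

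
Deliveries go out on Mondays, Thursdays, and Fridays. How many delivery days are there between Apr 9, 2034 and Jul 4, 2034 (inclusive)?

37

Apr 9, 2034 is a Sunday.
The range spans 87 days (inclusive of both endpoints).
87 = 7 × 12 + 3, so there are 12 full weeks plus 3 extra days.
Each full week contributes 3 days from the set (Mon, Thu, Fri): 12 × 3 = 36.
The 3 extra days are Sunday, Monday, Tuesday — 1 of them qualifies.
Total: 36 + 1 = 37.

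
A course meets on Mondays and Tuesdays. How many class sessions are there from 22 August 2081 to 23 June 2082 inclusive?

88

22 August 2081 is a Friday.
The range spans 306 days (inclusive of both endpoints).
306 = 7 × 43 + 5, so there are 43 full weeks plus 5 extra days.
Each full week contributes 2 days from the set (Mon, Tue): 43 × 2 = 86.
The 5 extra days are Fri, Sat, Sun, Mon, Tue — 2 of them qualify.
Total: 86 + 2 = 88.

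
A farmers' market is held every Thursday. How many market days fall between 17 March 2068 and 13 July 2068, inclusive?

17

17 March 2068 is a Saturday.
From 17 March 2068 to 13 July 2068 is 119 days inclusive.
119 = 7 × 17, so the span is exactly 17 full weeks.
Each full week contributes one Thursday: 17 so far.
Total: 17.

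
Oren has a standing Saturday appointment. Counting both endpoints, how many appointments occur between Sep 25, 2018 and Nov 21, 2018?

8

Sep 25, 2018 is a Tuesday.
That's 58 days from start to end, counting both.
58 = 7 × 8 + 2, so there are 8 full weeks plus 2 extra days.
Each full week contributes one Saturday: 8 so far.
The 2 extra days are Tue, Wed — none qualify.
Total: 8 + 0 = 8.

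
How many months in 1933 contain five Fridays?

4

A month has five Fridays exactly when Friday falls within its first (length − 28) days.
Jan: 31 days, starts Sun → 5 of Sun, Mon, Tue
Feb: 28 days, starts Wed → 5 of (none)
Mar: 31 days, starts Wed → 5 of Wed, Thu, Fri ✓
Apr: 30 days, starts Sat → 5 of Sat, Sun
May: 31 days, starts Mon → 5 of Mon, Tue, Wed
Jun: 30 days, starts Thu → 5 of Thu, Fri ✓
Jul: 31 days, starts Sat → 5 of Sat, Sun, Mon
Aug: 31 days, starts Tue → 5 of Tue, Wed, Thu
Sep: 30 days, starts Fri → 5 of Fri, Sat ✓
Oct: 31 days, starts Sun → 5 of Sun, Mon, Tue
Nov: 30 days, starts Wed → 5 of Wed, Thu
Dec: 31 days, starts Fri → 5 of Fri, Sat, Sun ✓
Months with five Fridays: Mar, Jun, Sep, Dec.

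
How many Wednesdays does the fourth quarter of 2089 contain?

13

October 1, 2089 is a Saturday.
From October 1, 2089 to December 31, 2089 is 92 days inclusive.
92 = 7 × 13 + 1, so there are 13 full weeks plus 1 extra day.
Each full week contributes one Wednesday: 13 so far.
The 1 extra day is Saturday — none qualify.
Total: 13 + 0 = 13.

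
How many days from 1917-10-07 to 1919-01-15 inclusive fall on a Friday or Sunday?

1917-10-07 is a Sunday.
From 1917-10-07 to 1919-01-15 is 466 days inclusive.
466 = 7 × 66 + 4, so there are 66 full weeks plus 4 extra days.
Each full week contributes 2 days from the set (Fri, Sun): 66 × 2 = 132.
The 4 extra days are Sun, Mon, Tue, Wed — 1 of them qualifies.
Total: 132 + 1 = 133.

133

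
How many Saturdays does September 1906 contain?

5

September 1, 1906 is a Saturday.
That's 30 days from start to end, counting both.
30 = 7 × 4 + 2, so there are 4 full weeks plus 2 extra days.
Each full week contributes one Saturday: 4 so far.
The 2 extra days are Sat, Sun — 1 of them qualifies.
Total: 4 + 1 = 5.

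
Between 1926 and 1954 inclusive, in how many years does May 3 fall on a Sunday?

Day of week of May 3 in each year:
1926: Mon, 1927: Tue, 1928: Thu, 1929: Fri, 1930: Sat, 1931: Sun ✓, 1932: Tue, 1933: Wed, 1934: Thu, 1935: Fri, 1936: Sun ✓, 1937: Mon, 1938: Tue, 1939: Wed, 1940: Fri, 1941: Sat, 1942: Sun ✓, 1943: Mon, 1944: Wed, 1945: Thu, 1946: Fri, 1947: Sat, 1948: Mon, 1949: Tue, 1950: Wed, 1951: Thu, 1952: Sat, 1953: Sun ✓, 1954: Mon
Sundays: 1931, 1936, 1942, 1953.

4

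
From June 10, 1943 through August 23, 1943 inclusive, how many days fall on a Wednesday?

June 10, 1943 is a Thursday.
The range spans 75 days (inclusive of both endpoints).
75 = 7 × 10 + 5, so there are 10 full weeks plus 5 extra days.
Each full week contributes one Wednesday: 10 so far.
The 5 extra days are Thu, Fri, Sat, Sun, Mon — none qualify.
Total: 10 + 0 = 10.

10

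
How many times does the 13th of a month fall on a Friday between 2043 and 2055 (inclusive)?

23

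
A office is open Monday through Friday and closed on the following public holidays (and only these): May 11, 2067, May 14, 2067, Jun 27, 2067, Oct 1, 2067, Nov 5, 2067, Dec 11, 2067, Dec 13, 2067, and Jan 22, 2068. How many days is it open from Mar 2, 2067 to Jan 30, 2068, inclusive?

Mar 2, 2067 is a Wednesday.
The range spans 335 days (inclusive of both endpoints).
335 = 7 × 47 + 6, so there are 47 full weeks plus 6 extra days.
Each full week contributes 5 weekdays (Mon–Fri): 47 × 5 = 235.
The 6 extra days are Wednesday, Thursday, Friday, Saturday, Sunday, Monday — 4 of them qualify.
Total: 235 + 4 = 239.
Holidays: May 11, 2067 (Wed); May 14, 2067 (Sat); Jun 27, 2067 (Mon); Oct 1, 2067 (Sat); Nov 5, 2067 (Sat); Dec 11, 2067 (Sun); Dec 13, 2067 (Tue); Jan 22, 2068 (Sun).
3 of the 8 holidays fall on weekdays; the rest are weekends and were already excluded.
Business days: 239 − 3 = 236.

236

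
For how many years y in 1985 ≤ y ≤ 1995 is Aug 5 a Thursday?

1

Day of week of August 5 in each year:
1985: Mon, 1986: Tue, 1987: Wed, 1988: Fri, 1989: Sat, 1990: Sun, 1991: Mon, 1992: Wed, 1993: Thu ✓, 1994: Fri, 1995: Sat
Thursdays: 1993.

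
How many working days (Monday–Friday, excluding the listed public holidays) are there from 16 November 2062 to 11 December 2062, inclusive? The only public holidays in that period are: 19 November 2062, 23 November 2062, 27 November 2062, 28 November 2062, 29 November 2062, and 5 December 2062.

13 working days

16 November 2062 is a Thursday.
From 16 November 2062 to 11 December 2062 is 26 days inclusive.
26 = 7 × 3 + 5, so there are 3 full weeks plus 5 extra days.
Each full week contributes 5 weekdays (Mon–Fri): 3 × 5 = 15.
The 5 extra days are Thursday, Friday, Saturday, Sunday, Monday — 3 of them qualify.
Total: 15 + 3 = 18.
Holidays: 19 November 2062 (Sun); 23 November 2062 (Thu); 27 November 2062 (Mon); 28 November 2062 (Tue); 29 November 2062 (Wed); 5 December 2062 (Tue).
5 of the 6 holidays fall on weekdays; the rest are weekends and were already excluded.
Business days: 18 − 5 = 13.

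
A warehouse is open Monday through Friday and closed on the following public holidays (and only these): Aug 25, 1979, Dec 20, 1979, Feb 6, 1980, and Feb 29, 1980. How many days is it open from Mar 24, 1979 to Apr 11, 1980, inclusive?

Mar 24, 1979 is a Saturday.
That's 385 days from start to end, counting both.
385 = 7 × 55, so the span is exactly 55 full weeks.
Each full week contributes 5 weekdays (Mon–Fri): 55 × 5 = 275.
Holidays: Aug 25, 1979 (Sat); Dec 20, 1979 (Thu); Feb 6, 1980 (Wed); Feb 29, 1980 (Fri).
3 of the 4 holidays fall on weekdays; the rest are weekends and were already excluded.
Business days: 275 − 3 = 272.

272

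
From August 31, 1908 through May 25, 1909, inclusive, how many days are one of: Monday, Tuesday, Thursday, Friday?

154

August 31, 1908 is a Monday.
The range spans 268 days (inclusive of both endpoints).
268 = 7 × 38 + 2, so there are 38 full weeks plus 2 extra days.
Each full week contributes 4 days from the set (Mon, Tue, Thu, Fri): 38 × 4 = 152.
The 2 extra days are Monday, Tuesday — 2 of them qualify.
Total: 152 + 2 = 154.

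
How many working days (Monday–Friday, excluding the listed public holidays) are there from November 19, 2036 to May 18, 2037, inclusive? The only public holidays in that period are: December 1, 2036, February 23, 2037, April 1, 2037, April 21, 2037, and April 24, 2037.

November 19, 2036 is a Wednesday.
That's 181 days from start to end, counting both.
181 = 7 × 25 + 6, so there are 25 full weeks plus 6 extra days.
Each full week contributes 5 weekdays (Mon–Fri): 25 × 5 = 125.
The 6 extra days are Wednesday, Thursday, Friday, Saturday, Sunday, Monday — 4 of them qualify.
Total: 125 + 4 = 129.
Holidays: December 1, 2036 (Mon); February 23, 2037 (Mon); April 1, 2037 (Wed); April 21, 2037 (Tue); April 24, 2037 (Fri).
All 5 holidays fall on weekdays, so subtract 5.
Business days: 129 − 5 = 124.

124 working days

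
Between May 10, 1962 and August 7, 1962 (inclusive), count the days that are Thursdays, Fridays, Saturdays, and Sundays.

May 10, 1962 is a Thursday.
That's 90 days from start to end, counting both.
90 = 7 × 12 + 6, so there are 12 full weeks plus 6 extra days.
Each full week contributes 4 days from the set (Thu, Fri, Sat, Sun): 12 × 4 = 48.
The 6 extra days are Thu, Fri, Sat, Sun, Mon, Tue — 4 of them qualify.
Total: 48 + 4 = 52.

52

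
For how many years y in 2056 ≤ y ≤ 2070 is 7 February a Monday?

Day of week of February 7 in each year:
2056: Mon ✓, 2057: Wed, 2058: Thu, 2059: Fri, 2060: Sat, 2061: Mon ✓, 2062: Tue, 2063: Wed, 2064: Thu, 2065: Sat, 2066: Sun, 2067: Mon ✓, 2068: Tue, 2069: Thu, 2070: Fri
Mondays: 2056, 2061, 2067.

3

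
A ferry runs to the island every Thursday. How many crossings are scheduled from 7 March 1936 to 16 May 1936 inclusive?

10 Thursdays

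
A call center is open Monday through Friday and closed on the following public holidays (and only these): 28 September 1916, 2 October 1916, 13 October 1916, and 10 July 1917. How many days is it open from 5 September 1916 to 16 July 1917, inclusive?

5 September 1916 is a Tuesday.
The range spans 315 days (inclusive of both endpoints).
315 = 7 × 45, so the span is exactly 45 full weeks.
Each full week contributes 5 weekdays (Mon–Fri): 45 × 5 = 225.
Holidays: 28 September 1916 (Thu); 2 October 1916 (Mon); 13 October 1916 (Fri); 10 July 1917 (Tue).
All 4 holidays fall on weekdays, so subtract 4.
Business days: 225 − 4 = 221.

221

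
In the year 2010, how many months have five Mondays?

A month has five Mondays exactly when Monday falls within its first (length − 28) days.
Jan: 31 days, starts Fri → 5 of Fri, Sat, Sun
Feb: 28 days, starts Mon → 5 of (none)
Mar: 31 days, starts Mon → 5 of Mon, Tue, Wed ✓
Apr: 30 days, starts Thu → 5 of Thu, Fri
May: 31 days, starts Sat → 5 of Sat, Sun, Mon ✓
Jun: 30 days, starts Tue → 5 of Tue, Wed
Jul: 31 days, starts Thu → 5 of Thu, Fri, Sat
Aug: 31 days, starts Sun → 5 of Sun, Mon, Tue ✓
Sep: 30 days, starts Wed → 5 of Wed, Thu
Oct: 31 days, starts Fri → 5 of Fri, Sat, Sun
Nov: 30 days, starts Mon → 5 of Mon, Tue ✓
Dec: 31 days, starts Wed → 5 of Wed, Thu, Fri
Months with five Mondays: Mar, May, Aug, Nov.

4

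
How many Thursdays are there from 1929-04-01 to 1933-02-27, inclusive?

204

1929-04-01 is a Monday.
The range spans 1429 days (inclusive of both endpoints).
1429 = 7 × 204 + 1, so there are 204 full weeks plus 1 extra day.
Each full week contributes one Thursday: 204 so far.
The 1 extra day is Monday — none qualify.
Total: 204 + 0 = 204.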